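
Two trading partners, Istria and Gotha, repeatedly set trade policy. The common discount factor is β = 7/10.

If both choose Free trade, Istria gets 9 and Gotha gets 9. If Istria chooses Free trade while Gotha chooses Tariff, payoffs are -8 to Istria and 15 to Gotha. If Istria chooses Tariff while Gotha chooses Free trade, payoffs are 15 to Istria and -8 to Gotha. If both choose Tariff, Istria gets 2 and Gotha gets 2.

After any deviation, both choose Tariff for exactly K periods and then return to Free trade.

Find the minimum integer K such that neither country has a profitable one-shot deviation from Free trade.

IC: β(1−β^K)/(1−β) ≥ (15−9)/(9−2) = 6/7.
With β = 7/10: need 1 − β^K ≥ 6/7·(1−7/10)/(7/10), i.e. β^K ≤ 0.6327.
Since (7/10)^1 = 0.7000 and (7/10)^2 = 0.4900, the smallest such K is 2.

2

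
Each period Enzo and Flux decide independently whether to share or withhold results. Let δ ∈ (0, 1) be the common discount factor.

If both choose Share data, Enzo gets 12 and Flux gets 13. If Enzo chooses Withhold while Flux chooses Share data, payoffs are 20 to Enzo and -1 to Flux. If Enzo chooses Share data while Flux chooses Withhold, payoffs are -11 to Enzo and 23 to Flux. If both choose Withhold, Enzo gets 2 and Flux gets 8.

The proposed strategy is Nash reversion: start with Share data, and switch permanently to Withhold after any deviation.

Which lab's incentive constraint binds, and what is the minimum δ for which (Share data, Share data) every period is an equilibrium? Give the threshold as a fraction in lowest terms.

Enzo's threshold: (20−12)/(20−2) = 4/9.
Flux's threshold: (23−13)/(23−8) = 2/3.
4/9 < 2/3, so Flux binds and δ* = 2/3.

Flux; δ ≥ 2/3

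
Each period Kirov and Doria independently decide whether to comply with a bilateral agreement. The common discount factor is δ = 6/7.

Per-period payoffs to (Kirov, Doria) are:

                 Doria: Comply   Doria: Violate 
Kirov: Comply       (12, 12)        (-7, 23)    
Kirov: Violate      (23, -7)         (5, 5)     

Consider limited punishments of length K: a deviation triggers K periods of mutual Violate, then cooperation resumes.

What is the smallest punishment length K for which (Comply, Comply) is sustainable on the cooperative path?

No profitable deviation requires (12−5)(δ+…+δ^K) ≥ 23−12, i.e. δ+…+δ^K ≥ 11/7 ≈ 1.5714.
With δ = 6/7, the partial sums are K=1: 0.8571, K=2: 1.5918.
K = 2 is the first length at which the sum reaches 1.5714.

2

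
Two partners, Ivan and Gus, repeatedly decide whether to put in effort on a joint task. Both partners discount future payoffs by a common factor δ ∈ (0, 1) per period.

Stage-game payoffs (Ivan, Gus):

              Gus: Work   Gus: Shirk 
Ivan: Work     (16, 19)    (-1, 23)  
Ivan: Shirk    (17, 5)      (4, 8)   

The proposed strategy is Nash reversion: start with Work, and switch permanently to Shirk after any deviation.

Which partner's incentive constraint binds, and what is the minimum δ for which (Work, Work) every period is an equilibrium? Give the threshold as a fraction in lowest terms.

Ivan's threshold: (17−16)/(17−4) = 1/13.
Gus's threshold: (23−19)/(23−8) = 4/15.
1/13 < 4/15, so Gus binds and δ* = 4/15.

Gus; δ ≥ 4/15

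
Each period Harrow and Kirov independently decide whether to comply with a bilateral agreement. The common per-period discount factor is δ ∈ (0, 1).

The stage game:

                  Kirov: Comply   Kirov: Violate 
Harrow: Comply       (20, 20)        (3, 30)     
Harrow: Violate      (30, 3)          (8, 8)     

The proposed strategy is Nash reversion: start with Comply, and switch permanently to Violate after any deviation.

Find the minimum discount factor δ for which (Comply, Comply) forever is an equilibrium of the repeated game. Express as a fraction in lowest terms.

Cooperation forever yields 20 each period: 20/(1−δ).
Deviating yields 30 once, then 8 forever: 30 + 8δ/(1−δ).
No profitable deviation requires 20/(1−δ) ≥ 30 + 8δ/(1−δ).
Multiplying by (1−δ): 20 ≥ 30(1−δ) + 8δ = 30 − 22δ.
So 22δ ≥ 10, i.e. δ ≥ 10/22 = 5/11.

5/11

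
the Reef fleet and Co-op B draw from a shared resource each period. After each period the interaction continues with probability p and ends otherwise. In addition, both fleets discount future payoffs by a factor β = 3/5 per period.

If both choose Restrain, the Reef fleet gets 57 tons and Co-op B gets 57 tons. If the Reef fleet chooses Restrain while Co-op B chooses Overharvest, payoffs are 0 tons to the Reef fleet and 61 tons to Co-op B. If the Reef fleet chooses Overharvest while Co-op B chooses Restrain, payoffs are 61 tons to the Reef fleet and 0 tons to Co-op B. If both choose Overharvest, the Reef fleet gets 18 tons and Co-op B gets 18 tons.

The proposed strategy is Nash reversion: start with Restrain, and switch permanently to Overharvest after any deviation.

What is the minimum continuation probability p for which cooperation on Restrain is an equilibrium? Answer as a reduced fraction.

Expected continuation weight on next period's payoff is β·p = 3/5·p, which plays the role of the discount factor.
Cooperation requires 3/5·p ≥ (61−57)/(61−18) = 4/43, hence p ≥ 20/129.

20/129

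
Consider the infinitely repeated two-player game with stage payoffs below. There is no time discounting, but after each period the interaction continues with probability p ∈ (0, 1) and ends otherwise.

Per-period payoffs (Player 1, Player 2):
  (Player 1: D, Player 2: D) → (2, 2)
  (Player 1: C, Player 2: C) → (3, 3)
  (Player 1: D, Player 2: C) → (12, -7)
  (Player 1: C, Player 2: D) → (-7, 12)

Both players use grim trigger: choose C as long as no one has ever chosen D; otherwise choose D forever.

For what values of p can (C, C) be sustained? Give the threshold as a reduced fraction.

9/10

With no time discounting, the continuation probability p plays the role of the discount factor.
Grim-trigger IC: 3/(1−p) ≥ 12 + 2p/(1−p) ⇒ p ≥ (12−3)/(12−2) = 9/10.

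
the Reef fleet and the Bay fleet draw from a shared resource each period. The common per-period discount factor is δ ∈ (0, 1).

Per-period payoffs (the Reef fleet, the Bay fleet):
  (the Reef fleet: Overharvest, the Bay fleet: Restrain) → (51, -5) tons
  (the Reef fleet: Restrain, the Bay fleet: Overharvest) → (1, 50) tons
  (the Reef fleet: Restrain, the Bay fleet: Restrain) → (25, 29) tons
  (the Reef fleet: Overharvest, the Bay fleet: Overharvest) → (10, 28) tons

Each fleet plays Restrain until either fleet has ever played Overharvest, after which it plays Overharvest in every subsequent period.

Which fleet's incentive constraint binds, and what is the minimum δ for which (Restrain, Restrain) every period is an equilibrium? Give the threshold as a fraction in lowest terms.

For the Reef fleet: deviation gain 51−25 = 26, per-period punishment loss 25−10 = 15. IC gives δ ≥ 26/41.
For the Bay fleet: gain 21, loss 1 per period, so δ ≥ 21/22.
The tighter constraint is the Bay fleet's, so cooperation needs δ ≥ 21/22.

the Bay fleet; δ ≥ 21/22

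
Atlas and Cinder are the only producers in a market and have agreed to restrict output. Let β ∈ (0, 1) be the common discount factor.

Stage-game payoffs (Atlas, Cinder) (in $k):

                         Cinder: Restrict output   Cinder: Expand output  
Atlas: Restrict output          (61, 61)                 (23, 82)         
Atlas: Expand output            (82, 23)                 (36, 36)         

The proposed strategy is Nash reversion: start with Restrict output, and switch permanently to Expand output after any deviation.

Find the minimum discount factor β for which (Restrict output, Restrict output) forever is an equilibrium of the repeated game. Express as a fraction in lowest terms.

21/46

61/(1−β) ≥ 82 + 36β/(1−β)
61 ≥ 82 − 46β
β ≥ 21/46.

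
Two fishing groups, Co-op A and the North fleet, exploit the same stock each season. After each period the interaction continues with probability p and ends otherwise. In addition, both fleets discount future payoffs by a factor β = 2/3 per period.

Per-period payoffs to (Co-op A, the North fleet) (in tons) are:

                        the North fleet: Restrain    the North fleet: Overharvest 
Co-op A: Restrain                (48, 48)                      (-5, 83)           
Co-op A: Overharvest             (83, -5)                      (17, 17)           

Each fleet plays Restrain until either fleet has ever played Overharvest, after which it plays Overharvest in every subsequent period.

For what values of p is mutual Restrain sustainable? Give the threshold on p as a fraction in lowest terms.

35/44

Expected continuation weight on next period's payoff is β·p = 2/3·p, which plays the role of the discount factor.
Cooperation requires 2/3·p ≥ (83−48)/(83−17) = 35/66, hence p ≥ 35/44.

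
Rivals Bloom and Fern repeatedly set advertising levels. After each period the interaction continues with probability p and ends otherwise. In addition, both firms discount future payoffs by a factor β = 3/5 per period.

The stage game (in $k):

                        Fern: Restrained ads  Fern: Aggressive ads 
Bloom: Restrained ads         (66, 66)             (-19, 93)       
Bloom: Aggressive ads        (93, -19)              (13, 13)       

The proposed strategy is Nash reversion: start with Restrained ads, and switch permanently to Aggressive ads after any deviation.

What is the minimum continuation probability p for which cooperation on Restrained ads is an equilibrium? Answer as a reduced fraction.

With continuation probability p and discount β, the effective per-period discount factor is βp.
Grim-trigger IC: βp ≥ (93−66)/(93−13) = 27/80.
So p ≥ (27/80)/(3/5) = 9/16.

9/16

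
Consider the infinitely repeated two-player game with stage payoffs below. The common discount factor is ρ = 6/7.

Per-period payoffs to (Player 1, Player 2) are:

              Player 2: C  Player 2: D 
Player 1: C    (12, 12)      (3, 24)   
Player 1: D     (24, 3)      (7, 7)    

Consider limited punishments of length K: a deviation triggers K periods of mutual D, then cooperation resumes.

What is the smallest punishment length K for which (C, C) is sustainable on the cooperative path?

IC: ρ(1−ρ^K)/(1−ρ) ≥ (24−12)/(12−7) = 12/5.
With ρ = 6/7: need 1 − ρ^K ≥ 12/5·(1−6/7)/(6/7), i.e. ρ^K ≤ 0.6000.
Since (6/7)^3 = 0.6297 and (6/7)^4 = 0.5398, the smallest such K is 4.

4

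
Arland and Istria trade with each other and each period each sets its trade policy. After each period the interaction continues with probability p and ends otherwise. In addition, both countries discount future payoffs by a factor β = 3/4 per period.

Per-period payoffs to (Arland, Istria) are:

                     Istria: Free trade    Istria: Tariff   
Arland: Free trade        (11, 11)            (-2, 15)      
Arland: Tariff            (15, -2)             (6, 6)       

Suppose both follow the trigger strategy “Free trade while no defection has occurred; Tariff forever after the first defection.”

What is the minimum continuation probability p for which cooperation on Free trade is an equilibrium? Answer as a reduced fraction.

With continuation probability p and discount β, the effective per-period discount factor is βp.
Grim-trigger IC: βp ≥ (15−11)/(15−6) = 4/9.
So p ≥ (4/9)/(3/4) = 16/27.

16/27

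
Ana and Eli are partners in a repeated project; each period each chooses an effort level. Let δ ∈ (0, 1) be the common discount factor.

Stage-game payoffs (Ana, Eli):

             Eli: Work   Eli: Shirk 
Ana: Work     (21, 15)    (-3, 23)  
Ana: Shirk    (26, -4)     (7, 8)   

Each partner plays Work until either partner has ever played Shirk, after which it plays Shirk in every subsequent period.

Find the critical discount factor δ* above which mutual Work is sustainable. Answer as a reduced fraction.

8/15

Ana's threshold: (26−21)/(26−7) = 5/19.
Eli's threshold: (23−15)/(23−8) = 8/15.
5/19 < 8/15, so Eli binds and δ* = 8/15.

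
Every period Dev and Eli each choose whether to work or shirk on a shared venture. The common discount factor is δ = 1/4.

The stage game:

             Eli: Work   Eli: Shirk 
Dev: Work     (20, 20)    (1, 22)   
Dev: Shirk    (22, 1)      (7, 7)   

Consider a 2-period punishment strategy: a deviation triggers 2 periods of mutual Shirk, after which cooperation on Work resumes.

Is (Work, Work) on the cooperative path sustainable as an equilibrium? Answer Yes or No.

Yes

IC: δ+…+δ^2 ≥ (22−20)/(20−7) = 2/13.
At δ = 1/4: partial sum = 0.3125 ≥ 0.1538. Cooperation sustainable.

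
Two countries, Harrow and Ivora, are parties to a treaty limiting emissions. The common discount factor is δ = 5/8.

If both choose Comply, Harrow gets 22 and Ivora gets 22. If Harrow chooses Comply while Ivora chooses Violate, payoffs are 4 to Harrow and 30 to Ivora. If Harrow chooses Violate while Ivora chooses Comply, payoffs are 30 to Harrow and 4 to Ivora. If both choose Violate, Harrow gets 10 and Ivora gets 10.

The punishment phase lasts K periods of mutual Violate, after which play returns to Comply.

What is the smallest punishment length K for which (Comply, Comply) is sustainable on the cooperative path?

2

No profitable deviation requires (22−10)(δ+…+δ^K) ≥ 30−22, i.e. δ+…+δ^K ≥ 2/3 ≈ 0.6667.
With δ = 5/8, the partial sums are K=1: 0.6250, K=2: 1.0156.
K = 2 is the first length at which the sum reaches 0.6667.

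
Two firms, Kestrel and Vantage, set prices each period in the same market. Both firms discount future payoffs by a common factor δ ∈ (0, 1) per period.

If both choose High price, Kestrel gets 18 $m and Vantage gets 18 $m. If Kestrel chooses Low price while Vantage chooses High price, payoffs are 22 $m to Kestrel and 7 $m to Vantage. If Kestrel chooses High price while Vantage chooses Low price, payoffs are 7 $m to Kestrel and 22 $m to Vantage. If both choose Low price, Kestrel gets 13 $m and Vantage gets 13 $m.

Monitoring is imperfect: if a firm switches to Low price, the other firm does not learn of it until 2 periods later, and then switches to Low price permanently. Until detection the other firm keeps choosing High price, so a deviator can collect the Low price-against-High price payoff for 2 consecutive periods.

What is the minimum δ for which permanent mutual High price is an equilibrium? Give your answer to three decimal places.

0.667

A deviator earns 22 for 2 periods, then 13 forever; cooperating earns 18 forever. Multiplying the IC by (1−δ):
18 ≥ 22(1−δ^2) + 13δ^2, so 9·δ^2 ≥ 4 and δ^2 ≥ 4/9.
δ ≥ (4/9)^(1/2) ≈ 0.667.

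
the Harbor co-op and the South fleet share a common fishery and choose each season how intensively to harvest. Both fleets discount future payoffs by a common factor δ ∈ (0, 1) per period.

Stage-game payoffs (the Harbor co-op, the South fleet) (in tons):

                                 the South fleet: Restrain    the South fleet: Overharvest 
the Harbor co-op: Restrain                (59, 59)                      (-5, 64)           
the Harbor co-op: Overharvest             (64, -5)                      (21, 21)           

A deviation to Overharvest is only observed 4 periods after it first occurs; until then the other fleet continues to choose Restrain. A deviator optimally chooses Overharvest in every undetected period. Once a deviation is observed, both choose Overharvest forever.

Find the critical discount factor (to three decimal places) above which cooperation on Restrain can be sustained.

0.584

A deviator earns 64 for 4 periods, then 21 forever; cooperating earns 59 forever. Multiplying the IC by (1−δ):
59 ≥ 64(1−δ^4) + 21δ^4, so 43·δ^4 ≥ 5 and δ^4 ≥ 5/43.
δ ≥ (5/43)^(1/4) ≈ 0.584.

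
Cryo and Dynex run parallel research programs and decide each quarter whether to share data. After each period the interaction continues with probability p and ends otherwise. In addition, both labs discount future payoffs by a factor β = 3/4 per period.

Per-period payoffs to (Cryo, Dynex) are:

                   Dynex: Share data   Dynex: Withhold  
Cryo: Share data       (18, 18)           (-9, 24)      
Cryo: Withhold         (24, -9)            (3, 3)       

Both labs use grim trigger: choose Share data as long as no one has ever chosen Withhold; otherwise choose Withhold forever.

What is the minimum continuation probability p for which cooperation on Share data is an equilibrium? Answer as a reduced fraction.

8/21

With continuation probability p and discount β, the effective per-period discount factor is βp.
Grim-trigger IC: βp ≥ (24−18)/(24−3) = 2/7.
So p ≥ (2/7)/(3/4) = 8/21.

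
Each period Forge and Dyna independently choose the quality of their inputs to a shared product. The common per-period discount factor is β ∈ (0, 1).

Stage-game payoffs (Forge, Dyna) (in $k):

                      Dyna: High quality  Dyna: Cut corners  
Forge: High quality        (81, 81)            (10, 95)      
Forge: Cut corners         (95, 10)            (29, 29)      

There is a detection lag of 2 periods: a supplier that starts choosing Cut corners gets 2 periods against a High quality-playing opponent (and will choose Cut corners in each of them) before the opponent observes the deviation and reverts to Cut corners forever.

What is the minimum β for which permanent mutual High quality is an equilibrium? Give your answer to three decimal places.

0.461

The best deviation is to choose Cut corners for all 2 undetected periods, earning 95 each, then 29 forever once detected.
Deviation value: 95(1−β^2)/(1−β) + 29β^2/(1−β); cooperation value: 81/(1−β).
IC: 81 ≥ 95(1−β^2) + 29β^2 = 95 − 66β^2.
So β^2 ≥ 14/66 = 7/33, giving β ≥ (7/33)^(1/2) ≈ 0.461.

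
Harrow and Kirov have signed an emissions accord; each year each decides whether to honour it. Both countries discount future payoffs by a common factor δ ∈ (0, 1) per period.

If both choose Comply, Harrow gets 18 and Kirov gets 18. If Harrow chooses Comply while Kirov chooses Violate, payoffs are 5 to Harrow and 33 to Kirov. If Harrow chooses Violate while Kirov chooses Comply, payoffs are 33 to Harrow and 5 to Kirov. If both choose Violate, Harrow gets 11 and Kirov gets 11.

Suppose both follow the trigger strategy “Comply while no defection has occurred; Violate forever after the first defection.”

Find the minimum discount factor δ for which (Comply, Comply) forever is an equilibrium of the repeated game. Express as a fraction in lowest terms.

Under grim trigger the critical discount factor is (T−C)/(T−P) with T = 33, C = 18, P = 11.
δ* = (33−18)/(33−11) = 15/22.

15/22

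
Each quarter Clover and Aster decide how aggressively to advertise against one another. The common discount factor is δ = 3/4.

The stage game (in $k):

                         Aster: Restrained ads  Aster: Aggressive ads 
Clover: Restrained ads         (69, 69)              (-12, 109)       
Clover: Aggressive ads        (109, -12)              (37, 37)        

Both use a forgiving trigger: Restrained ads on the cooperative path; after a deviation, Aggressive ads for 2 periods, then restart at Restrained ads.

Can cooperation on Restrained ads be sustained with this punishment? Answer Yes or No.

A one-shot deviation gives 109 now, then 37 for 2 periods, then back to 69.
Gain from deviating: (109−69) today; loss: (69−37) in each of the next 2 periods.
No-deviation condition: (69−37)(δ+…+δ^2) ≥ 109−69, i.e. δ+…+δ^2 ≥ 5/4.
At δ = 3/4: δ+…+δ^2 = 1.3125 ≥ 1.2500.
So cooperation is sustainable.

Yes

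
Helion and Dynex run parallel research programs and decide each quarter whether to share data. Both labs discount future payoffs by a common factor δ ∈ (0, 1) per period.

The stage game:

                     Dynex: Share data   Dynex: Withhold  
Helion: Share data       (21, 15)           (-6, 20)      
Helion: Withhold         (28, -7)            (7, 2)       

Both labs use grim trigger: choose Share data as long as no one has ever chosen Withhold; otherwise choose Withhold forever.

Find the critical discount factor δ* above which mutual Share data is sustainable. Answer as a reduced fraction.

1/3

Helion's threshold: (28−21)/(28−7) = 1/3.
Dynex's threshold: (20−15)/(20−2) = 5/18.
1/3 > 5/18, so Helion binds and δ* = 1/3.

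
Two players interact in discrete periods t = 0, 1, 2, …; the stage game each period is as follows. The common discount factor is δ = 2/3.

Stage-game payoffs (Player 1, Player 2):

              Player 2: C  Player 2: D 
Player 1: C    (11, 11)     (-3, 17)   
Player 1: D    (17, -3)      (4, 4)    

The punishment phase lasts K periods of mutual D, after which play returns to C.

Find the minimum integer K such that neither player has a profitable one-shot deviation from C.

IC: δ(1−δ^K)/(1−δ) ≥ (17−11)/(11−4) = 6/7.
With δ = 2/3: need 1 − δ^K ≥ 6/7·(1−2/3)/(2/3), i.e. δ^K ≤ 0.5714.
Since (2/3)^1 = 0.6667 and (2/3)^2 = 0.4444, the smallest such K is 2.

2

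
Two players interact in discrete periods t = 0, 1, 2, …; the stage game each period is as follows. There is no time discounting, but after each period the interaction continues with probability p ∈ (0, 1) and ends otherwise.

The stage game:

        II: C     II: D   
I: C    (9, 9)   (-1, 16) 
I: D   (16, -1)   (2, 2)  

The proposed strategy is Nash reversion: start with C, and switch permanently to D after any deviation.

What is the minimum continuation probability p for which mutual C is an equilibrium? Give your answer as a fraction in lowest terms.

1/2

With no time discounting, the continuation probability p plays the role of the discount factor.
Grim-trigger IC: 9/(1−p) ≥ 16 + 2p/(1−p) ⇒ p ≥ (16−9)/(16−2) = 1/2.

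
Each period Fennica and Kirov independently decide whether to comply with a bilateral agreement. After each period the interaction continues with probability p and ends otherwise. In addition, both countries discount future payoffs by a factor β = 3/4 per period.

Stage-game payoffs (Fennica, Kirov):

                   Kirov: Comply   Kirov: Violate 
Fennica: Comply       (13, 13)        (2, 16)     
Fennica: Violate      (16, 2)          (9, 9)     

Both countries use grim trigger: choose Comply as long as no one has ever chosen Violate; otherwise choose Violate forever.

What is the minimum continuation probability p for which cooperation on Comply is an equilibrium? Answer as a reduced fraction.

4/7

Expected continuation weight on next period's payoff is β·p = 3/4·p, which plays the role of the discount factor.
Cooperation requires 3/4·p ≥ (16−13)/(16−9) = 3/7, hence p ≥ 4/7.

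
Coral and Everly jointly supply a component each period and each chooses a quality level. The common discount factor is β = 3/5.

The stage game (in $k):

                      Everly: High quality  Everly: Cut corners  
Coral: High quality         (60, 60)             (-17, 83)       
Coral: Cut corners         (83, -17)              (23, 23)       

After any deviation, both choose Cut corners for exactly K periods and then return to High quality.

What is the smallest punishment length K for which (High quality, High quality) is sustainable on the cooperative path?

2

IC: β(1−β^K)/(1−β) ≥ (83−60)/(60−23) = 23/37.
With β = 3/5: need 1 − β^K ≥ 23/37·(1−3/5)/(3/5), i.e. β^K ≤ 0.5856.
Since (3/5)^1 = 0.6000 and (3/5)^2 = 0.3600, the smallest such K is 2.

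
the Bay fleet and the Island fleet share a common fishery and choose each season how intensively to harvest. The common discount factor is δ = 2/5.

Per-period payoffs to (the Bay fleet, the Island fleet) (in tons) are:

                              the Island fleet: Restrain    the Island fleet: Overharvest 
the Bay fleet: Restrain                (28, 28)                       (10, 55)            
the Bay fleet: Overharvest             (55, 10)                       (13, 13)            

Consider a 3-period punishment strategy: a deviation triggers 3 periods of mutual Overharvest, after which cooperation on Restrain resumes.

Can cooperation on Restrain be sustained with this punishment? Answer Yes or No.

No

Comparing payoff streams over the 4 periods until play realigns: cooperate → 28(1+δ+…+δ^3); deviate → 55 + 13(δ+…+δ^3).
Cooperation is sustained iff (28−13)(δ+…+δ^3) ≥ 55−28.
δ+…+δ^3 = 2/5·(1−(2/5)^3)/(1−2/5) = 0.6240, and (55−28)/(28−13) = 1.8000.
0.6240 < 1.8000, so cooperation is not sustainable.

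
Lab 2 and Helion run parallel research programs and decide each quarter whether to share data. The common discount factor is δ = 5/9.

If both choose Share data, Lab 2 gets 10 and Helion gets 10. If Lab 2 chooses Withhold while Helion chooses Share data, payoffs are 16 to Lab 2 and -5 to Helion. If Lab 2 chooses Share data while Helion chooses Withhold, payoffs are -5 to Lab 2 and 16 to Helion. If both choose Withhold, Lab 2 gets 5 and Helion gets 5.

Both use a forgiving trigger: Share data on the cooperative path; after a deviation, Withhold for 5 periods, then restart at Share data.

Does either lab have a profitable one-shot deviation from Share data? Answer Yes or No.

IC: δ+…+δ^5 ≥ (16−10)/(10−5) = 6/5.
At δ = 5/9: partial sum = 1.1838 < 1.2000. Cooperation not sustainable.

Yes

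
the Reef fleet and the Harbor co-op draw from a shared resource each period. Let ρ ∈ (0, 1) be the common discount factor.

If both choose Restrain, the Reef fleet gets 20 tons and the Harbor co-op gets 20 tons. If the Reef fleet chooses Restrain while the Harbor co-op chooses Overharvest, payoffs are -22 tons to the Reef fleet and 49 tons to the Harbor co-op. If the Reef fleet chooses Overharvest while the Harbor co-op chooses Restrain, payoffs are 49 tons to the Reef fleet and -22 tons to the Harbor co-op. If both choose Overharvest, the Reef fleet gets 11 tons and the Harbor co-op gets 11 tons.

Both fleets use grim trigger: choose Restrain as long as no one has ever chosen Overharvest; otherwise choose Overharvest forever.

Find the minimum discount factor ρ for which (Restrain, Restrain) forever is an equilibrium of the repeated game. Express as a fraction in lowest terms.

20/(1−ρ) ≥ 49 + 11ρ/(1−ρ)
20 ≥ 49 − 38ρ
ρ ≥ 29/38.

29/38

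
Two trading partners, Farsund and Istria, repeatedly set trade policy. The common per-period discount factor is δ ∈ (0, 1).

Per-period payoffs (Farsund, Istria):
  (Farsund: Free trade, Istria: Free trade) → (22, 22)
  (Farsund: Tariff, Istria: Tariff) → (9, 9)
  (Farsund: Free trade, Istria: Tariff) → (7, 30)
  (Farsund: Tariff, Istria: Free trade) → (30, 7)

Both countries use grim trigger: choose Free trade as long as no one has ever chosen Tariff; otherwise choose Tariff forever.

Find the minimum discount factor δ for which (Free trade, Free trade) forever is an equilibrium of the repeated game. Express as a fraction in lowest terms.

8/21

22/(1−δ) ≥ 30 + 9δ/(1−δ)
22 ≥ 30 − 21δ
δ ≥ 8/21.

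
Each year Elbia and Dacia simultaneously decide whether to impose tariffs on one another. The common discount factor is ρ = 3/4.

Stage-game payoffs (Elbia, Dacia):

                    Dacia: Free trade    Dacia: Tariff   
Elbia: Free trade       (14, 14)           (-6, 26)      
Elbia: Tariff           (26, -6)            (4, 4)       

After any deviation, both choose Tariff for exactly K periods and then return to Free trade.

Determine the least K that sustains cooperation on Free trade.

IC: ρ(1−ρ^K)/(1−ρ) ≥ (26−14)/(14−4) = 6/5.
With ρ = 3/4: need 1 − ρ^K ≥ 6/5·(1−3/4)/(3/4), i.e. ρ^K ≤ 0.6000.
Since (3/4)^1 = 0.7500 and (3/4)^2 = 0.5625, the smallest such K is 2.

2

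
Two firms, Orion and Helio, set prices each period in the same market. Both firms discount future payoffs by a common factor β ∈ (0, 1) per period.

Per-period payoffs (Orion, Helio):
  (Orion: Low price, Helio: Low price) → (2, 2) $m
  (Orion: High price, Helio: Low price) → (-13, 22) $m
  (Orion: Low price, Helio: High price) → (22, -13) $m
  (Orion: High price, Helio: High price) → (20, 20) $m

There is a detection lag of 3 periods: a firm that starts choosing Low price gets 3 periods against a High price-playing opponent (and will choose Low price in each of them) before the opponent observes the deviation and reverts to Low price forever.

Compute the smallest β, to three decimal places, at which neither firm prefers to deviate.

0.464

The best deviation is to choose Low price for all 3 undetected periods, earning 22 each, then 2 forever once detected.
Deviation value: 22(1−β^3)/(1−β) + 2β^3/(1−β); cooperation value: 20/(1−β).
IC: 20 ≥ 22(1−β^3) + 2β^3 = 22 − 20β^3.
So β^3 ≥ 2/20 = 1/10, giving β ≥ (1/10)^(1/3) ≈ 0.464.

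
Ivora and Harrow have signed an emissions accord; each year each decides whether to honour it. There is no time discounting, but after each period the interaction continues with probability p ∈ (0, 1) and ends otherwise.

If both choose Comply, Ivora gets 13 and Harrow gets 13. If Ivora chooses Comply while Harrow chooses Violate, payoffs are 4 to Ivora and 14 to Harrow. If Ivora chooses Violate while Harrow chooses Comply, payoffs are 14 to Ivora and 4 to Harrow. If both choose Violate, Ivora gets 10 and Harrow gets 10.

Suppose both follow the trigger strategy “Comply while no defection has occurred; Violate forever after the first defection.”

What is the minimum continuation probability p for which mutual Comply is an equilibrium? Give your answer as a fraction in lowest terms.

1/4

Expected cooperation value is 13 + p·13 + p²·13 + … = 13/(1−p); deviation gives 14 + p·10/(1−p).
13 ≥ 14(1−p) + 10p ⇒ 4p ≥ 1 ⇒ p ≥ 1/4.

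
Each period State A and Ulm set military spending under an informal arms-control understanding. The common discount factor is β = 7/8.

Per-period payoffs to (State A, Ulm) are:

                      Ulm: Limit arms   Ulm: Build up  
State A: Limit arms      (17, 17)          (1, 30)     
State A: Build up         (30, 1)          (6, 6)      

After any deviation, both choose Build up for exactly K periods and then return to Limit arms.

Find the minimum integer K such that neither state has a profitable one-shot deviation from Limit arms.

IC: β(1−β^K)/(1−β) ≥ (30−17)/(17−6) = 13/11.
With β = 7/8: need 1 − β^K ≥ 13/11·(1−7/8)/(7/8), i.e. β^K ≤ 0.8312.
Since (7/8)^1 = 0.8750 and (7/8)^2 = 0.7656, the smallest such K is 2.

2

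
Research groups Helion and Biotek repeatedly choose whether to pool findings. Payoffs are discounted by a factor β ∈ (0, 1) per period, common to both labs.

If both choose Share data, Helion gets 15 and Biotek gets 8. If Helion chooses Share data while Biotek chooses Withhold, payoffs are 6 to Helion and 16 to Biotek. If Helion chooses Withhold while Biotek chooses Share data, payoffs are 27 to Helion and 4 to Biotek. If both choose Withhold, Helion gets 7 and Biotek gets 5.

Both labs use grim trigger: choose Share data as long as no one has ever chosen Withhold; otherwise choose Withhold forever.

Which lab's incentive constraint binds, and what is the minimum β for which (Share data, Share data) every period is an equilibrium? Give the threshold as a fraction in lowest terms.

For Helion: deviation gain 27−15 = 12, per-period punishment loss 15−7 = 8. IC gives β ≥ 12/20 = 3/5.
For Biotek: gain 8, loss 3 per period, so β ≥ 8/11.
The tighter constraint is Biotek's, so cooperation needs β ≥ 8/11.

Biotek; β ≥ 8/11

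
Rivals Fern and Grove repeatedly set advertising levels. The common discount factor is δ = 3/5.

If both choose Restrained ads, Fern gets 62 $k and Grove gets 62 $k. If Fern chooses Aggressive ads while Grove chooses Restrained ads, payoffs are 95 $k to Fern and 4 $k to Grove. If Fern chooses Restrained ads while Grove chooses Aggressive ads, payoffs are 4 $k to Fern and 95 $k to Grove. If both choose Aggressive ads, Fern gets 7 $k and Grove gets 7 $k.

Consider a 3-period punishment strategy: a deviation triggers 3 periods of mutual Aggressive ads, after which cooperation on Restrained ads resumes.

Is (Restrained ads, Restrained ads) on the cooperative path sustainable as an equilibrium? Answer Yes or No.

Comparing payoff streams over the 4 periods until play realigns: cooperate → 62(1+δ+…+δ^3); deviate → 95 + 7(δ+…+δ^3).
Cooperation is sustained iff (62−7)(δ+…+δ^3) ≥ 95−62.
δ+…+δ^3 = 3/5·(1−(3/5)^3)/(1−3/5) = 1.1760, and (95−62)/(62−7) = 0.6000.
1.1760 ≥ 0.6000, so cooperation is sustainable.

Yes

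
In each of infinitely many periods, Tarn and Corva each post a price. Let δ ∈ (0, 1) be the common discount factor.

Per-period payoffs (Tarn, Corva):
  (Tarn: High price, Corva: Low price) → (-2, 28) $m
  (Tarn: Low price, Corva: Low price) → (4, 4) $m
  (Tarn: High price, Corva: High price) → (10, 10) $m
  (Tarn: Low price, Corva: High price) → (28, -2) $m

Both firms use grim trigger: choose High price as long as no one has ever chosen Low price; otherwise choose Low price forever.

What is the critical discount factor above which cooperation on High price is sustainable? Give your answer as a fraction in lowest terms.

Under grim trigger the critical discount factor is (T−C)/(T−P) with T = 28, C = 10, P = 4.
δ* = (28−10)/(28−4) = 18/24 = 3/4.

3/4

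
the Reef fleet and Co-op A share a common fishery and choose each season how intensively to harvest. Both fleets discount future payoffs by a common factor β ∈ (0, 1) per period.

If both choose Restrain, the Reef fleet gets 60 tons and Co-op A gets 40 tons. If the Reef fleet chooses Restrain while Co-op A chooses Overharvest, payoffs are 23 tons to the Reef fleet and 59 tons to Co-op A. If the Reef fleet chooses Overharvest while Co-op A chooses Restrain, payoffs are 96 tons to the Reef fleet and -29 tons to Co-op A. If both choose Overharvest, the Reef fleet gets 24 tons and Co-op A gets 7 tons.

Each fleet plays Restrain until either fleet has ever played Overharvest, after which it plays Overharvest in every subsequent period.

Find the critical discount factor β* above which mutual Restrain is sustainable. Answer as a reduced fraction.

the Reef fleet: cooperation gives 60 each period; deviation gives 96 once then 24 forever.
  60/(1−β) ≥ 96 + 24β/(1−β) ⇒ β ≥ 36/72 = 1/2.
Co-op A: cooperation gives 40 each period; deviation gives 59 once then 7 forever.
  β ≥ 19/52.
Both must hold, so the binding constraint is the Reef fleet's: β ≥ 1/2.

1/2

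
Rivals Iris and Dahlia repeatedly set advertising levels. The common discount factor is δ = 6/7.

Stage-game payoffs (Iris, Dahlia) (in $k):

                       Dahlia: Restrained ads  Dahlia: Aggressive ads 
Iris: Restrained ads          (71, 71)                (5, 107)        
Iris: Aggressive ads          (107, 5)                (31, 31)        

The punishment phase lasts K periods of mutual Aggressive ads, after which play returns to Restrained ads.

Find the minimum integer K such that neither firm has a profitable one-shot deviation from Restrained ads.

IC: δ(1−δ^K)/(1−δ) ≥ (107−71)/(71−31) = 9/10.
With δ = 6/7: need 1 − δ^K ≥ 9/10·(1−6/7)/(6/7), i.e. δ^K ≤ 0.8500.
Since (6/7)^1 = 0.8571 and (6/7)^2 = 0.7347, the smallest such K is 2.

2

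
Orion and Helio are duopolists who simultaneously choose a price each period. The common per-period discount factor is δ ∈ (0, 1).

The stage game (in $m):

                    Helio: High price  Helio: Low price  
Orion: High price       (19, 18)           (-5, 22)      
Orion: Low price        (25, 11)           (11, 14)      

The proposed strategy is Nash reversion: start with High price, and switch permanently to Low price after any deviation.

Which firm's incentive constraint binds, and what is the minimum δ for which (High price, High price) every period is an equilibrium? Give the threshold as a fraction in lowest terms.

Helio; δ ≥ 1/2

Orion: cooperation gives 19 each period; deviation gives 25 once then 11 forever.
  19/(1−δ) ≥ 25 + 11δ/(1−δ) ⇒ δ ≥ 6/14 = 3/7.
Helio: cooperation gives 18 each period; deviation gives 22 once then 14 forever.
  δ ≥ 4/8 = 1/2.
Both must hold, so the binding constraint is Helio's: δ ≥ 1/2.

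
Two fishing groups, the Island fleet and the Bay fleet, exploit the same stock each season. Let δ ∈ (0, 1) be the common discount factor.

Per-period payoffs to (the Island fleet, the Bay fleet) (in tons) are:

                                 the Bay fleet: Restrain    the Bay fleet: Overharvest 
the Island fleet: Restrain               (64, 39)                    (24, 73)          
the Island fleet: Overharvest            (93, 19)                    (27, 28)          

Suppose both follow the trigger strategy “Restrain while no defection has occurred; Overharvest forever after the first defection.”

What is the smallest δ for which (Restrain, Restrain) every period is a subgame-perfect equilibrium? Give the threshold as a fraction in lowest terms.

the Island fleet: cooperation gives 64 each period; deviation gives 93 once then 27 forever.
  64/(1−δ) ≥ 93 + 27δ/(1−δ) ⇒ δ ≥ 29/66.
the Bay fleet: cooperation gives 39 each period; deviation gives 73 once then 28 forever.
  δ ≥ 34/45.
Both must hold, so the binding constraint is the Bay fleet's: δ ≥ 34/45.

34/45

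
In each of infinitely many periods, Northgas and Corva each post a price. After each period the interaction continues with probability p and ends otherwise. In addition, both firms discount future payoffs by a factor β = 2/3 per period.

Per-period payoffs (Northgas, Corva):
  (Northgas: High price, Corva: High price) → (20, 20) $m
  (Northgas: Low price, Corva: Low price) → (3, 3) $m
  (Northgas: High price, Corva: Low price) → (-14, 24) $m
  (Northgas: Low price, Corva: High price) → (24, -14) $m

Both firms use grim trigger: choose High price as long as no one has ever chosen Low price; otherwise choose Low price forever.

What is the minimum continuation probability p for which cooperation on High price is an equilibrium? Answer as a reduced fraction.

2/7

Expected continuation weight on next period's payoff is β·p = 2/3·p, which plays the role of the discount factor.
Cooperation requires 2/3·p ≥ (24−20)/(24−3) = 4/21, hence p ≥ 2/7.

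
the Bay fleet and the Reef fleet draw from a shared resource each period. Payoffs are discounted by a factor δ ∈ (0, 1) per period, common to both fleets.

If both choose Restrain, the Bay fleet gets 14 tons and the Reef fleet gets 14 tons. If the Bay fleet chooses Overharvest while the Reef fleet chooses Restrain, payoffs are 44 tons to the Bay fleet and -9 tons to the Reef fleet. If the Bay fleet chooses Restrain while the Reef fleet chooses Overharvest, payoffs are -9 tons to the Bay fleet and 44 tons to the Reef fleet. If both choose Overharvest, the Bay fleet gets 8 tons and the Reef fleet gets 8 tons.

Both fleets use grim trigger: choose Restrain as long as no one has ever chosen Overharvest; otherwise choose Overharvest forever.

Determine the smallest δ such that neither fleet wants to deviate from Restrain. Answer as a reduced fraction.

14/(1−δ) ≥ 44 + 8δ/(1−δ)
14 ≥ 44 − 36δ
δ ≥ 30/36 = 5/6.

5/6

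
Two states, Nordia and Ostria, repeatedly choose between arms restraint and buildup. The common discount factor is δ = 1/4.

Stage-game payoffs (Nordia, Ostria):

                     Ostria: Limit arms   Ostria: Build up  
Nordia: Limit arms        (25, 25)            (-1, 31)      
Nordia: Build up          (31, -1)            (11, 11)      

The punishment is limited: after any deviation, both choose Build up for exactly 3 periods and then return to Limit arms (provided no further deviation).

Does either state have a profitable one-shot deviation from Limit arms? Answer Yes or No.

IC: δ+…+δ^3 ≥ (31−25)/(25−11) = 3/7.
At δ = 1/4: partial sum = 0.3281 < 0.4286. Cooperation not sustainable.

Yes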